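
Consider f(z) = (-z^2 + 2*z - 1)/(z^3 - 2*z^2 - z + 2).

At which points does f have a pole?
{-1, 2}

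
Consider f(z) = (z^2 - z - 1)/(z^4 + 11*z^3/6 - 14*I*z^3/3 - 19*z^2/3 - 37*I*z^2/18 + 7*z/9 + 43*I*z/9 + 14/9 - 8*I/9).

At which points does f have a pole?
{-2 + 3*I, -1/2 + I, 2*I/3, 2/3}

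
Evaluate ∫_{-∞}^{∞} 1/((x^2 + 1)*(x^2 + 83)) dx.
Let f(z) = 1/((z^2 + 1)*(z^2 + 83)). The denominator has no real zeros and deg Q - deg P = 4 ≥ 2, so the integral of f over the upper semicircle |z| = R tends to 0 as R → ∞. Closing the contour in the upper half-plane,
  ∫_{-∞}^{∞} f(x) dx = 2πi · Σ Res(f, z_k)  over the poles with Im z_k > 0.

Zeros of the denominator: z^2 + 1 = 0 gives z = ±I; z^2 + 83 = 0 gives z = ±sqrt(83)*I.
Upper half-plane: z = I, z = sqrt(83)*I (simple).

Each pole is a simple zero of Q(z) = z^4 + 84*z^2 + 83, so Res(f, z₀) = P(z₀)/Q'(z₀) with P(z) = 1, Q'(z) = 4*z^3 + 168*z:
  Res(f, I) = (1)/(164*I) = -I/164
  Res(f, sqrt(83)*I) = (1)/(-164*sqrt(83)*I) = sqrt(83)*I/13612

Sum of residues: I*(-83 + sqrt(83))/13612
∫_{-∞}^{∞} f(x) dx = 2πi · (I*(-83 + sqrt(83))/13612) = pi*(83 - sqrt(83))/6806

Final answer: pi*(83 - sqrt(83))/6806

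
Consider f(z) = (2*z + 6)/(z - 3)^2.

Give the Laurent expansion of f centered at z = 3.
Put w = z - (3), i.e. z = w + 3. The denominator is w^2, so it suffices to rewrite the numerator in powers of w.

P(z) = 2*z + 6
P(w + 3) = 12 + 2*w

Dividing each term by w^2:
  f = 12/w^2 + 2/w

Substituting back w = z - 3:
  f(z) = 12/(z - 3)^2 + 2/(z - 3)

The series is finite because the numerator is a polynomial; the negative powers form the principal part, and the coefficient of 1/(z - 3) gives Res(f, 3) = 2.

Final answer: 12/(z - 3)^2 + 2/(z - 3)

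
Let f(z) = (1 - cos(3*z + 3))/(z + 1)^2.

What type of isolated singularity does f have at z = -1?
removable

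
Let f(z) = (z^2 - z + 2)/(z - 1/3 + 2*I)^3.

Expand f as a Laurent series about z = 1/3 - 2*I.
Put w = z - (1/3 - 2*I), i.e. z = w + 1/3 - 2*I. The denominator is w^3, so it suffices to rewrite the numerator in powers of w.

P(z) = z^2 - z + 2
P(w + 1/3 - 2*I) = -20/9 + 2*I/3 + (-1/3 - 4*I)*w + w^2

Dividing each term by w^3:
  f = (-20/9 + 2*I/3)/w^3 + (-1/3 - 4*I)/w^2 + 1/w

Substituting back w = z - 1/3 + 2*I:
  f(z) = (-20/9 + 2*I/3)/(z - 1/3 + 2*I)^3 + (-1/3 - 4*I)/(z - 1/3 + 2*I)^2 + 1/(z - 1/3 + 2*I)

The series is finite because the numerator is a polynomial; the negative powers form the principal part, and the coefficient of 1/(z - 1/3 + 2*I) gives Res(f, 1/3 - 2*I) = 1.

Final answer: (-20/9 + 2*I/3)/(z - 1/3 + 2*I)^3 + (-1/3 - 4*I)/(z - 1/3 + 2*I)^2 + 1/(z - 1/3 + 2*I)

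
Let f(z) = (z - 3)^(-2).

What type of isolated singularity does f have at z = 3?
pole of order 2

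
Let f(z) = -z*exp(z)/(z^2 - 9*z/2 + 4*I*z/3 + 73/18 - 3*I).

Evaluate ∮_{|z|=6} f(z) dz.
pi*(-8/9 - 4*I)*exp(3 - 2*I/3) + pi*(8/9 + 2*I)*exp(3/2 - 2*I/3)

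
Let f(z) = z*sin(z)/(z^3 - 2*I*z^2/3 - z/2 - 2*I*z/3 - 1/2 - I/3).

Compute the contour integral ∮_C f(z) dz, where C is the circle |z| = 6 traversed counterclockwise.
By the residue theorem, ∮_C f(z) dz = 2πi · (sum of the residues of f at the poles inside |z| = 6).

The denominator factors as (z - 1 - 2*I/3)*(z + 1/2 - I/2)*(z + 1/2 + I/2), so the singularities of f are simple poles at z = 1 + 2*I/3, z = -1/2 + I/2, z = -1/2 - I/2.
  |1 + 2*I/3|² = 13/9 < 36 = 6², so this pole is inside the contour.
  |-1/2 + I/2|² = 1/2 < 36 = 6², so this pole is inside the contour.
  |-1/2 - I/2|² = 1/2 < 36 = 6², so this pole is inside the contour.

With P(z) = z*sin(z) and Q(z) = z^3 - 2*I*z^2/3 - z/2 - 2*I*z/3 - 1/2 - I/3, each pole is simple, so Res(f, z₀) = P(z₀)/Q'(z₀) with Q'(z) = 3*z^2 - 4*I*z/3 - 1/2 - 2*I/3.
  Res(f, 1 + 2*I/3) = P(1 + 2*I/3)/Q'(1 + 2*I/3) = ((1 + 2*I/3)*sin(1 + 2*I/3))/(37/18 + 2*I) = (1098/2665 - 204*I/2665)*sin(1 + 2*I/3)
  Res(f, -1/2 + I/2) = P(-1/2 + I/2)/Q'(-1/2 + I/2) = ((1/2 - I/2)*sin(1/2 - I/2))/(1/6 - 3*I/2) = (15/41 + 12*I/41)*sin(1/2 - I/2)
  Res(f, -1/2 - I/2) = P(-1/2 - I/2)/Q'(-1/2 - I/2) = ((1/2 + I/2)*sin(1/2 + I/2))/(-7/6 + 3*I/2) = (3/65 - 24*I/65)*sin(1/2 + I/2)

Sum of residues inside C: (3/65 - 24*I/65)*sin(1/2 + I/2) + (15/41 + 12*I/41)*sin(1/2 - I/2) + (1098/2665 - 204*I/2665)*sin(1 + 2*I/3)
∮_C f(z) dz = 2πi · ((3/65 - 24*I/65)*sin(1/2 + I/2) + (15/41 + 12*I/41)*sin(1/2 - I/2) + (1098/2665 - 204*I/2665)*sin(1 + 2*I/3)) = pi*(48/65 + 6*I/65)*sin(1/2 + I/2) + pi*(-24/41 + 30*I/41)*sin(1/2 - I/2) + pi*(408/2665 + 2196*I/2665)*sin(1 + 2*I/3)

Final answer: pi*(48/65 + 6*I/65)*sin(1/2 + I/2) + pi*(-24/41 + 30*I/41)*sin(1/2 - I/2) + pi*(408/2665 + 2196*I/2665)*sin(1 + 2*I/3)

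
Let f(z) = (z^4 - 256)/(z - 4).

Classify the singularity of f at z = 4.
removable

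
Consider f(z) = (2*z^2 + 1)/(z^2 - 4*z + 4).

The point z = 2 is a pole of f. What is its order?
Factor the denominator:
  z^2 - 4*z + 4 = (z - 2)^2

The numerator P(z) = 2*z^2 + 1 has P(2) = 9 ≠ 0, so no factor of (z - 2) cancels.
Near z = 2 we can therefore write f(z) = g(z)/(z - 2)^2 with g analytic at 2 and g(2) ≠ 0 (g is just the numerator).

Hence z = 2 is a pole of order 2.

Final answer: 2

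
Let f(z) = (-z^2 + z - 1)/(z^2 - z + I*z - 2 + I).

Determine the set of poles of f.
{-1, 2 - I}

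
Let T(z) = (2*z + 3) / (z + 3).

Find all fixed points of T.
T(z) = z means 2*z + 3 = z*(z + 3), i.e.
  z^2 + z - 3 = 0.
Discriminant: (1)^2 - 4*(1)*(-3) = 13, so the roots are real.
  z = (-1 ± sqrt(13))/(2*(1))
Fixed points: {-sqrt(13)/2 - 1/2, -1/2 + sqrt(13)/2}

Final answer: {-sqrt(13)/2 - 1/2, -1/2 + sqrt(13)/2}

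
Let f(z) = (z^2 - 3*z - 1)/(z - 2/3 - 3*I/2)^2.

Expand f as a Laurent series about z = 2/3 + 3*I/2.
Put w = z - (2/3 + 3*I/2), i.e. z = w + 2/3 + 3*I/2. The denominator is w^2, so it suffices to rewrite the numerator in powers of w.

P(z) = z^2 - 3*z - 1
P(w + 2/3 + 3*I/2) = -173/36 - 5*I/2 + (-5/3 + 3*I)*w + w^2

Dividing each term by w^2:
  f = (-173/36 - 5*I/2)/w^2 + (-5/3 + 3*I)/w + 1

Substituting back w = z - 2/3 - 3*I/2:
  f(z) = (-173/36 - 5*I/2)/(z - 2/3 - 3*I/2)^2 + (-5/3 + 3*I)/(z - 2/3 - 3*I/2) + 1

The series is finite because the numerator is a polynomial; the negative powers form the principal part, and the coefficient of 1/(z - 2/3 - 3*I/2) gives Res(f, 2/3 + 3*I/2) = -5/3 + 3*I.

Final answer: (-173/36 - 5*I/2)/(z - 2/3 - 3*I/2)^2 + (-5/3 + 3*I)/(z - 2/3 - 3*I/2) + 1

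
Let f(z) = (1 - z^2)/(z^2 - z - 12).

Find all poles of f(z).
The singularities of f are the zeros of the denominator. Factoring,
  z^2 - z - 12 = (z + 3)*(z - 4)
so the candidates are z = -3, z = 4.

Check the numerator P(z) = 1 - z^2 at each one:
  P(-3) = -8 ≠ 0, so z = -3 is a (simple) pole.
  P(4) = -15 ≠ 0, so z = 4 is a (simple) pole.

Poles of f: {-3, 4}

Final answer: {-3, 4}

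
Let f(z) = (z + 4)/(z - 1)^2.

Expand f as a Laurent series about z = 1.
5/(z - 1)^2 + 1/(z - 1)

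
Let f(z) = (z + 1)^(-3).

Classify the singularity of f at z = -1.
Write f(z) = g(z)/(z + 1)^3 with g(z) = 1.
g is entire and g(-1) = 1 ≠ 0, so no factor of (z + 1) cancels: the Laurent expansion of f about z = -1 starts at the power -3, i.e. lim_{z→z₀} (z - z₀)^3 f(z) = 1 is finite and nonzero.
So z = -1 is a pole of order 3.

Final answer: pole of order 3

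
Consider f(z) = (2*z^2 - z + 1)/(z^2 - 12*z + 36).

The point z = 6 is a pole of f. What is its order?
Factor the denominator:
  z^2 - 12*z + 36 = (z - 6)^2

The numerator P(z) = 2*z^2 - z + 1 has P(6) = 67 ≠ 0, so no factor of (z - 6) cancels.
Near z = 6 we can therefore write f(z) = g(z)/(z - 6)^2 with g analytic at 6 and g(6) ≠ 0 (g is just the numerator).

Hence z = 6 is a pole of order 2.

Final answer: 2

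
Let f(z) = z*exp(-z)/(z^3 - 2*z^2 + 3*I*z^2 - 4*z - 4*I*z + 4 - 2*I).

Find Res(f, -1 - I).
Write f(z) = P(z)/Q(z) with P(z) = z*exp(-z) and Q(z) = z^3 - 2*z^2 + 3*I*z^2 - 4*z - 4*I*z + 4 - 2*I.
The denominator factors as Q(z) = (z - 2 + I)*(z - 1 + I)*(z + 1 + I), so z = -1 - I is a simple zero of Q and P is analytic there; z = -1 - I is therefore a simple pole and
  Res(f, z₀) = P(z₀)/Q'(z₀).

Q'(z) = 3*z^2 - 4*z + 6*I*z - 4 - 4*I, so Q'(-1 - I) = 6.
P(-1 - I) = (-1 - I)*exp(1 + I).

Res(f, -1 - I) = ((-1 - I)*exp(1 + I))/(6) = (-1/6 - I/6)*exp(1 + I)

Final answer: (-1/6 - I/6)*exp(1 + I)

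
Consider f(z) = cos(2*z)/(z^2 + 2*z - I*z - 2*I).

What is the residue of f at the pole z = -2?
(-2/5 + I/5)*cos(4)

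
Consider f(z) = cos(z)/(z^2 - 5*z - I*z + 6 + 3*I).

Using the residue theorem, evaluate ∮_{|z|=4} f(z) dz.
By the residue theorem, ∮_C f(z) dz = 2πi · (sum of the residues of f at the poles inside |z| = 4).

The denominator factors as (z - 3)*(z - 2 - I), so the singularities of f are simple poles at z = 3, z = 2 + I.
  |3|² = 9 < 16 = 4², so this pole is inside the contour.
  |2 + I|² = 5 < 16 = 4², so this pole is inside the contour.

With P(z) = cos(z) and Q(z) = z^2 - 5*z - I*z + 6 + 3*I, each pole is simple, so Res(f, z₀) = P(z₀)/Q'(z₀) with Q'(z) = 2*z - 5 - I.
  Res(f, 3) = P(3)/Q'(3) = (cos(3))/(1 - I) = (1/2 + I/2)*cos(3)
  Res(f, 2 + I) = P(2 + I)/Q'(2 + I) = (cos(2 + I))/(-1 + I) = (-1/2 - I/2)*cos(2 + I)

Sum of residues inside C: (1/2 + I/2)*cos(3) + (-1/2 - I/2)*cos(2 + I)
∮_C f(z) dz = 2πi · ((1/2 + I/2)*cos(3) + (-1/2 - I/2)*cos(2 + I)) = pi*(-1 + I)*cos(3) + pi*(1 - I)*cos(2 + I)

Final answer: pi*(-1 + I)*cos(3) + pi*(1 - I)*cos(2 + I)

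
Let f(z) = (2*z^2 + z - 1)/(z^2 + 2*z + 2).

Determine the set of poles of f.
The singularities of f are the zeros of the denominator. Factoring,
  z^2 + 2*z + 2 = (z + 1 + I)*(z + 1 - I)
so the candidates are z = -1 - I, z = -1 + I.

Check the numerator P(z) = 2*z^2 + z - 1 at each one:
  P(-1 - I) = -2 + 3*I ≠ 0, so z = -1 - I is a (simple) pole.
  P(-1 + I) = -2 - 3*I ≠ 0, so z = -1 + I is a (simple) pole.

Poles of f: {-1 - I, -1 + I}

Final answer: {-1 - I, -1 + I}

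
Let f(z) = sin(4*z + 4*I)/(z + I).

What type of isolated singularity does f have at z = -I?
Let u = z + I. The argument of sin is 4*z + 4*I = 4u, so
  f = sin(4u)/u = ((4u) - (4u)^3/6 + ...)/u = 4 - (32/3)*u^2 + ...
The Laurent expansion about u = 0 has no negative powers; equivalently lim_{z→-I} f(z) = 4 exists and is finite.
So the singularity is removable.

Final answer: removable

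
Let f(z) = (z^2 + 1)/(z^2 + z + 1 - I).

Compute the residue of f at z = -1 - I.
-1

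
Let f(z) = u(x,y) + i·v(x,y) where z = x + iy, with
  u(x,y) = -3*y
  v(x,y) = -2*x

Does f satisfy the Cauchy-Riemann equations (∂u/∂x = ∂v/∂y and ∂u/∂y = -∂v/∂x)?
∂u/∂x = 0
∂v/∂y = 0
∂u/∂y = -3
∂v/∂x = -2
∂u/∂y ≠ -∂v/∂x; the Cauchy-Riemann equations are not satisfied, so f is not analytic.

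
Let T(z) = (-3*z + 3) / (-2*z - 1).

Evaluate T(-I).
Substitute z = -I:
  numerator:   -3*(-I) + 3 = 3 + 3*I
  denominator: -2*(-I) - 1 = -1 + 2*I
T(-I) = (3 + 3*I)/(-1 + 2*I); multiplying numerator and denominator by the conjugate -1 - 2*I gives (3 - 9*I)/5 = 3/5 - 9*I/5

Final answer: 3/5 - 9*I/5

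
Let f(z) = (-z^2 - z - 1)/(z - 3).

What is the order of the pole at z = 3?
Factor the denominator:
  z - 3 = (z - 3)

The numerator P(z) = -z^2 - z - 1 has P(3) = -13 ≠ 0, so no factor of (z - 3) cancels.
Near z = 3 we can therefore write f(z) = g(z)/(z - 3) with g analytic at 3 and g(3) ≠ 0 (g is just the numerator).

Hence z = 3 is a pole of order 1.

Final answer: 1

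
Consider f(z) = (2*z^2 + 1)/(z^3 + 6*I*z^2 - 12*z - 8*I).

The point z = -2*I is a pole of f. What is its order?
Factor the denominator:
  z^3 + 6*I*z^2 - 12*z - 8*I = (z + 2*I)^3

The numerator P(z) = 2*z^2 + 1 has P(-2*I) = -7 ≠ 0, so no factor of (z + 2*I) cancels.
Near z = -2*I we can therefore write f(z) = g(z)/(z + 2*I)^3 with g analytic at -2*I and g(-2*I) ≠ 0 (g is just the numerator).

Hence z = -2*I is a pole of order 3.

Final answer: 3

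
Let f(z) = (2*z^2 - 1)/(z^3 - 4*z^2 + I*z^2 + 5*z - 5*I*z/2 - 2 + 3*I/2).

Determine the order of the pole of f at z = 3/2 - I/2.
2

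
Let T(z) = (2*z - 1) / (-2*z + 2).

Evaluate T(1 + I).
Substitute z = 1 + I:
  numerator:   2*(1 + I) - 1 = 1 + 2*I
  denominator: -2*(1 + I) + 2 = -2*I
T(1 + I) = (1 + 2*I)/(-2*I); multiplying numerator and denominator by the conjugate 2*I gives (-4 + 2*I)/4 = -1 + I/2

Final answer: -1 + I/2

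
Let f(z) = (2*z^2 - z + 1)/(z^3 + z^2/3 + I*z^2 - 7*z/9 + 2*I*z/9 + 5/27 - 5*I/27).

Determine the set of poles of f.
{-1 - I/3, 1/3 - 2*I/3, 1/3}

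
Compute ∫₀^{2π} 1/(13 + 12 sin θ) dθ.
Call the integral J. The integrand is 2π-periodic and we integrate over a full period, so shifting θ does not change the value (θ → θ + π/2 turns sin θ into cos θ). Hence
  J = ∫₀^{2π} dθ/(13 + 12 cos θ).
Put z = e^{iθ}: then cos θ = (z + 1/z)/2, dθ = dz/(iz), and z runs once counterclockwise around |z| = 1:
  J = ∮_{|z|=1} 1/(13 + 12*(z + 1/z)/2) · dz/(iz) = (2/i) ∮_{|z|=1} dz/(12*z^2 + 26*z + 12).
The roots of 12*z^2 + 26*z + 12 are z = (-13 ± sqrt(13^2 - 12^2))/12, with sqrt(25) = 5; their product is 1, so only z₊ = -2/3 lies inside the unit circle (z₋ = -3/2 lies outside).
z₊ is a simple zero of q(z) = 12*z^2 + 26*z + 12, so Res(1/q, z₊) = 1/q'(z₊) with q'(z) = 24*z + 26; and q'(z₊) = 12*(z₊ - z₋) = 10.
Therefore J = (2/i) · 2πi · 1/(10) = 2*pi/(5) = 2*pi/5

Final answer: 2*pi/5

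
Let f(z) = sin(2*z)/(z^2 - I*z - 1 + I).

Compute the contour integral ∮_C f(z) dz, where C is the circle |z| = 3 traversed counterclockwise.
By the residue theorem, ∮_C f(z) dz = 2πi · (sum of the residues of f at the poles inside |z| = 3).

The denominator factors as (z + 1 - I)*(z - 1), so the singularities of f are simple poles at z = -1 + I, z = 1.
  |-1 + I|² = 2 < 9 = 3², so this pole is inside the contour.
  |1|² = 1 < 9 = 3², so this pole is inside the contour.

With P(z) = sin(2*z) and Q(z) = z^2 - I*z - 1 + I, each pole is simple, so Res(f, z₀) = P(z₀)/Q'(z₀) with Q'(z) = 2*z - I.
  Res(f, -1 + I) = P(-1 + I)/Q'(-1 + I) = (-sin(2 - 2*I))/(-2 + I) = (2/5 + I/5)*sin(2 - 2*I)
  Res(f, 1) = P(1)/Q'(1) = (sin(2))/(2 - I) = (2/5 + I/5)*sin(2)

Sum of residues inside C: (2/5 + I/5)*sin(2) + (2/5 + I/5)*sin(2 - 2*I)
∮_C f(z) dz = 2πi · ((2/5 + I/5)*sin(2) + (2/5 + I/5)*sin(2 - 2*I)) = pi*(-2/5 + 4*I/5)*sin(2) + pi*(-2/5 + 4*I/5)*sin(2 - 2*I)

Final answer: pi*(-2/5 + 4*I/5)*sin(2) + pi*(-2/5 + 4*I/5)*sin(2 - 2*I)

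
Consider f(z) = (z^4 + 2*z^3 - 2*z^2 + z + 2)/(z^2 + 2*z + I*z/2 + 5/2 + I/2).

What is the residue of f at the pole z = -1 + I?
Write f(z) = P(z)/Q(z) with P(z) = z^4 + 2*z^3 - 2*z^2 + z + 2 and Q(z) = z^2 + 2*z + I*z/2 + 5/2 + I/2.
The denominator factors as Q(z) = (z + 1 + 3*I/2)*(z + 1 - I), so z = -1 + I is a simple zero of Q and P is analytic there; z = -1 + I is therefore a simple pole and
  Res(f, z₀) = P(z₀)/Q'(z₀).

Q'(z) = 2*z + 2 + I/2, so Q'(-1 + I) = 5*I/2.
P(-1 + I) = 1 + 9*I.

Res(f, -1 + I) = (1 + 9*I)/(5*I/2) = 18/5 - 2*I/5

Final answer: 18/5 - 2*I/5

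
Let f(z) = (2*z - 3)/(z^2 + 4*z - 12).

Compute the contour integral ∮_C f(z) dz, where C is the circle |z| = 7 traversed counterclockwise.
By the residue theorem, ∮_C f(z) dz = 2πi · (sum of the residues of f at the poles inside |z| = 7).

The denominator factors as (z + 6)*(z - 2), so the singularities of f are simple poles at z = -6, z = 2.
  |-6|² = 36 < 49 = 7², so this pole is inside the contour.
  |2|² = 4 < 49 = 7², so this pole is inside the contour.

With P(z) = 2*z - 3 and Q(z) = z^2 + 4*z - 12, each pole is simple, so Res(f, z₀) = P(z₀)/Q'(z₀) with Q'(z) = 2*z + 4.
  Res(f, -6) = P(-6)/Q'(-6) = (-15)/(-8) = 15/8
  Res(f, 2) = P(2)/Q'(2) = (1)/(8) = 1/8

Sum of residues inside C: 2
∮_C f(z) dz = 2πi · (2) = 4*I*pi

Final answer: 4*I*pi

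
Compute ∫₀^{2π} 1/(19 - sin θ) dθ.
Call the integral J. The integrand is 2π-periodic and we integrate over a full period, so shifting θ does not change the value (θ → θ + π/2 turns sin θ into cos θ; θ → θ + π flips the sign of the trig term). Hence
  J = ∫₀^{2π} dθ/(19 + cos θ).
Put z = e^{iθ}: then cos θ = (z + 1/z)/2, dθ = dz/(iz), and z runs once counterclockwise around |z| = 1:
  J = ∮_{|z|=1} 1/(19 + (z + 1/z)/2) · dz/(iz) = (2/i) ∮_{|z|=1} dz/(z^2 + 38*z + 1).
The roots of z^2 + 38*z + 1 are z = (-19 ± sqrt(19^2 - 1^2)), with sqrt(360) = 6*sqrt(10); their product is 1, so only z₊ = -19 + 6*sqrt(10) lies inside the unit circle (z₋ = -19 - 6*sqrt(10) lies outside).
z₊ is a simple zero of q(z) = z^2 + 38*z + 1, so Res(1/q, z₊) = 1/q'(z₊) with q'(z) = 2*z + 38; and q'(z₊) = (z₊ - z₋) = 12*sqrt(10).
Therefore J = (2/i) · 2πi · 1/(12*sqrt(10)) = 2*pi/(6*sqrt(10)) = sqrt(10)*pi/30

Final answer: sqrt(10)*pi/30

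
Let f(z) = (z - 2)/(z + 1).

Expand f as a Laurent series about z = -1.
Put w = z - (-1), i.e. z = w - 1. The denominator is w, so it suffices to rewrite the numerator in powers of w.

P(z) = z - 2
P(w - 1) = -3 + w

Dividing each term by w:
  f = -3/w + 1

Substituting back w = z + 1:
  f(z) = -3/(z + 1) + 1

The series is finite because the numerator is a polynomial; the negative powers form the principal part, and the coefficient of 1/(z + 1) gives Res(f, -1) = -3.

Final answer: -3/(z + 1) + 1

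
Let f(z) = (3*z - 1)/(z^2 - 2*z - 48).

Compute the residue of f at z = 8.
23/14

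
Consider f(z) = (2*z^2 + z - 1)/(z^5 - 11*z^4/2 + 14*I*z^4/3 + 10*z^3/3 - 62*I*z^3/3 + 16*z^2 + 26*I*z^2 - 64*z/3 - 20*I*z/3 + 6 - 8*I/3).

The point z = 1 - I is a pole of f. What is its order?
Factor the denominator:
  z^5 - 11*z^4/2 + 14*I*z^4/3 + 10*z^3/3 - 62*I*z^3/3 + 16*z^2 + 26*I*z^2 - 64*z/3 - 20*I*z/3 + 6 - 8*I/3 = (z - 1 + I)^4*(z - 3/2 + 2*I/3)

The numerator P(z) = 2*z^2 + z - 1 has P(1 - I) = -5*I ≠ 0, so no factor of (z - 1 + I) cancels.
Near z = 1 - I we can therefore write f(z) = g(z)/(z - 1 + I)^4 with g analytic at 1 - I and g(1 - I) ≠ 0 (g is the numerator divided by the remaining denominator factors).

Hence z = 1 - I is a pole of order 4.

Final answer: 4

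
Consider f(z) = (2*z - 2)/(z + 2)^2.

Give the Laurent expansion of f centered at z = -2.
-6/(z + 2)^2 + 2/(z + 2)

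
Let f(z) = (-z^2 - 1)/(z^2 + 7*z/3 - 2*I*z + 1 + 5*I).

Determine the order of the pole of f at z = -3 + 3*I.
1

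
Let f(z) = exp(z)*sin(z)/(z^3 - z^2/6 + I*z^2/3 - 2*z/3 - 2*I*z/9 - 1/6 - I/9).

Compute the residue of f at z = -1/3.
Write f(z) = P(z)/Q(z) with P(z) = exp(z)*sin(z) and Q(z) = z^3 - z^2/6 + I*z^2/3 - 2*z/3 - 2*I*z/9 - 1/6 - I/9.
The denominator factors as Q(z) = (z + 1/2 + I/3)*(z - 1)*(z + 1/3), so z = -1/3 is a simple zero of Q and P is analytic there; z = -1/3 is therefore a simple pole and
  Res(f, z₀) = P(z₀)/Q'(z₀).

Q'(z) = 3*z^2 - z/3 + 2*I*z/3 - 2/3 - 2*I/9, so Q'(-1/3) = -2/9 - 4*I/9.
P(-1/3) = -exp(-1/3)*sin(1/3).

Res(f, -1/3) = (-exp(-1/3)*sin(1/3))/(-2/9 - 4*I/9) = (9/10 - 9*I/5)*exp(-1/3)*sin(1/3)

Final answer: (9/10 - 9*I/5)*exp(-1/3)*sin(1/3)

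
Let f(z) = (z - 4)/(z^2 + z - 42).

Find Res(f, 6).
Write f(z) = P(z)/Q(z) with P(z) = z - 4 and Q(z) = z^2 + z - 42.
The denominator factors as Q(z) = (z + 7)*(z - 6), so z = 6 is a simple zero of Q and P is analytic there; z = 6 is therefore a simple pole and
  Res(f, z₀) = P(z₀)/Q'(z₀).

Q'(z) = 2*z + 1, so Q'(6) = 13.
P(6) = 2.

Res(f, 6) = (2)/(13) = 2/13

Final answer: 2/13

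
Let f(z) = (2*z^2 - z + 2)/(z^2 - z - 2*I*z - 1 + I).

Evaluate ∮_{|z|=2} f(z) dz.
By the residue theorem, ∮_C f(z) dz = 2πi · (sum of the residues of f at the poles inside |z| = 2).

The denominator factors as (z - 1 - I)*(z - I), so the singularities of f are simple poles at z = 1 + I, z = I.
  |1 + I|² = 2 < 4 = 2², so this pole is inside the contour.
  |I|² = 1 < 4 = 2², so this pole is inside the contour.

With P(z) = 2*z^2 - z + 2 and Q(z) = z^2 - z - 2*I*z - 1 + I, each pole is simple, so Res(f, z₀) = P(z₀)/Q'(z₀) with Q'(z) = 2*z - 1 - 2*I.
  Res(f, 1 + I) = P(1 + I)/Q'(1 + I) = (1 + 3*I)/(1) = 1 + 3*I
  Res(f, I) = P(I)/Q'(I) = (-I)/(-1) = I

Sum of residues inside C: 1 + 4*I
∮_C f(z) dz = 2πi · (1 + 4*I) = pi*(-8 + 2*I)

Final answer: pi*(-8 + 2*I)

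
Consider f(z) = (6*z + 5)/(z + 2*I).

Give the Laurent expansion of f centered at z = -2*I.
(5 - 12*I)/(z + 2*I) + 6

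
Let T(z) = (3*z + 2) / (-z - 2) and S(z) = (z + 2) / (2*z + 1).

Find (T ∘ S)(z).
(T ∘ S)(z) = T(S(z)) = ((3)*S(z) + (2))/((-1)*S(z) + (-2)). Multiply numerator and denominator by 2*z + 1:
  numerator:   (3)*(z + 2) + (2)*(2*z + 1) = 7*z + 8
  denominator: (-1)*(z + 2) + (-2)*(2*z + 1) = -5*z - 4
(T ∘ S)(z) = (7*z + 8)/(-5*z - 4) = (-7*z - 8)/(5*z + 4)

Final answer: (-7*z - 8)/(5*z + 4)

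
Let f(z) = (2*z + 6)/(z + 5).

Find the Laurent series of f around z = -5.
Put w = z - (-5), i.e. z = w - 5. The denominator is w, so it suffices to rewrite the numerator in powers of w.

P(z) = 2*z + 6
P(w - 5) = -4 + 2*w

Dividing each term by w:
  f = -4/w + 2

Substituting back w = z + 5:
  f(z) = -4/(z + 5) + 2

The series is finite because the numerator is a polynomial; the negative powers form the principal part, and the coefficient of 1/(z + 5) gives Res(f, -5) = -4.

Final answer: -4/(z + 5) + 2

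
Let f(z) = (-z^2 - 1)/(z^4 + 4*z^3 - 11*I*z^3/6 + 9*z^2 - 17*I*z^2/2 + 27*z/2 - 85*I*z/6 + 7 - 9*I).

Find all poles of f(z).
The singularities of f are the zeros of the denominator. Factoring,
  z^4 + 4*z^3 - 11*I*z^3/6 + 9*z^2 - 17*I*z^2/2 + 27*z/2 - 85*I*z/6 + 7 - 9*I = (z + 1 + 3*I/2)*(z + 1 - I/3)*(z - 3*I)*(z + 2)
so the candidates are z = -1 - 3*I/2, z = -1 + I/3, z = 3*I, z = -2.

Check the numerator P(z) = -z^2 - 1 at each one:
  P(-1 - 3*I/2) = 1/4 - 3*I ≠ 0, so z = -1 - 3*I/2 is a (simple) pole.
  P(-1 + I/3) = -17/9 + 2*I/3 ≠ 0, so z = -1 + I/3 is a (simple) pole.
  P(3*I) = 8 ≠ 0, so z = 3*I is a (simple) pole.
  P(-2) = -5 ≠ 0, so z = -2 is a (simple) pole.

Poles of f: {-2, -1 - 3*I/2, -1 + I/3, 3*I}

Final answer: {-2, -1 - 3*I/2, -1 + I/3, 3*I}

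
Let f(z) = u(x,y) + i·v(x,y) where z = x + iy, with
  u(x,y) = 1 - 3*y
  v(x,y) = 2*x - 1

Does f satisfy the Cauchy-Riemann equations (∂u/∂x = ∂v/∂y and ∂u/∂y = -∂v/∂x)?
∂u/∂x = 0
∂v/∂y = 0
∂u/∂y = -3
∂v/∂x = 2
∂u/∂y ≠ -∂v/∂x; the Cauchy-Riemann equations are not satisfied, so f is not analytic.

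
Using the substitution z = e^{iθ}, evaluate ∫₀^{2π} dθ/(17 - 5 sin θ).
Call the integral J. The integrand is 2π-periodic and we integrate over a full period, so shifting θ does not change the value (θ → θ + π/2 turns sin θ into cos θ; θ → θ + π flips the sign of the trig term). Hence
  J = ∫₀^{2π} dθ/(17 + 5 cos θ).
Put z = e^{iθ}: then cos θ = (z + 1/z)/2, dθ = dz/(iz), and z runs once counterclockwise around |z| = 1:
  J = ∮_{|z|=1} 1/(17 + 5*(z + 1/z)/2) · dz/(iz) = (2/i) ∮_{|z|=1} dz/(5*z^2 + 34*z + 5).
The roots of 5*z^2 + 34*z + 5 are z = (-17 ± sqrt(17^2 - 5^2))/5, with sqrt(264) = 2*sqrt(66); their product is 1, so only z₊ = -17/5 + 2*sqrt(66)/5 lies inside the unit circle (z₋ = -17/5 - 2*sqrt(66)/5 lies outside).
z₊ is a simple zero of q(z) = 5*z^2 + 34*z + 5, so Res(1/q, z₊) = 1/q'(z₊) with q'(z) = 10*z + 34; and q'(z₊) = 5*(z₊ - z₋) = 4*sqrt(66).
Therefore J = (2/i) · 2πi · 1/(4*sqrt(66)) = 2*pi/(2*sqrt(66)) = sqrt(66)*pi/66

Final answer: sqrt(66)*pi/66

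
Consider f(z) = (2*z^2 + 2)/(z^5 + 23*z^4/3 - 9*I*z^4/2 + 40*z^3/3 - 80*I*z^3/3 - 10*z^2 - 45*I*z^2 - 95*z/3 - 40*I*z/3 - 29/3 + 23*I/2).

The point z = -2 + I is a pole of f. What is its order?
Factor the denominator:
  z^5 + 23*z^4/3 - 9*I*z^4/2 + 40*z^3/3 - 80*I*z^3/3 - 10*z^2 - 45*I*z^2 - 95*z/3 - 40*I*z/3 - 29/3 + 23*I/2 = (z + 2 - I)^4*(z - 1/3 - I/2)

The numerator P(z) = 2*z^2 + 2 has P(-2 + I) = 8 - 8*I ≠ 0, so no factor of (z + 2 - I) cancels.
Near z = -2 + I we can therefore write f(z) = g(z)/(z + 2 - I)^4 with g analytic at -2 + I and g(-2 + I) ≠ 0 (g is the numerator divided by the remaining denominator factors).

Hence z = -2 + I is a pole of order 4.

Final answer: 4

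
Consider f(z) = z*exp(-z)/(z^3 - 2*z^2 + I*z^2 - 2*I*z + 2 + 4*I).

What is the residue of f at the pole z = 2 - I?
Write f(z) = P(z)/Q(z) with P(z) = z*exp(-z) and Q(z) = z^3 - 2*z^2 + I*z^2 - 2*I*z + 2 + 4*I.
The denominator factors as Q(z) = (z + 1 + I)*(z - 1 - I)*(z - 2 + I), so z = 2 - I is a simple zero of Q and P is analytic there; z = 2 - I is therefore a simple pole and
  Res(f, z₀) = P(z₀)/Q'(z₀).

Q'(z) = 3*z^2 - 4*z + 2*I*z - 2*I, so Q'(2 - I) = 3 - 6*I.
P(2 - I) = (2 - I)*exp(-2 + I).

Res(f, 2 - I) = ((2 - I)*exp(-2 + I))/(3 - 6*I) = (4/15 + I/5)*exp(-2 + I)

Final answer: (4/15 + I/5)*exp(-2 + I)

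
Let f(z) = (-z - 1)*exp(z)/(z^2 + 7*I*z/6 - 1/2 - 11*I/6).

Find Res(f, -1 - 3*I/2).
Write f(z) = P(z)/Q(z) with P(z) = (-z - 1)*exp(z) and Q(z) = z^2 + 7*I*z/6 - 1/2 - 11*I/6.
The denominator factors as Q(z) = (z - 1 - I/3)*(z + 1 + 3*I/2), so z = -1 - 3*I/2 is a simple zero of Q and P is analytic there; z = -1 - 3*I/2 is therefore a simple pole and
  Res(f, z₀) = P(z₀)/Q'(z₀).

Q'(z) = 2*z + 7*I/6, so Q'(-1 - 3*I/2) = -2 - 11*I/6.
P(-1 - 3*I/2) = 3*I*exp(-1 - 3*I/2)/2.

Res(f, -1 - 3*I/2) = (3*I*exp(-1 - 3*I/2)/2)/(-2 - 11*I/6) = (-99/265 - 108*I/265)*exp(-1 - 3*I/2)

Final answer: (-99/265 - 108*I/265)*exp(-1 - 3*I/2)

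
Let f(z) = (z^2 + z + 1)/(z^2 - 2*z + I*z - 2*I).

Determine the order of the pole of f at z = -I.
1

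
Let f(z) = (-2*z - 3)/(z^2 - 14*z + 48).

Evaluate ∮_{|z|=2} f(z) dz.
By the residue theorem, ∮_C f(z) dz = 2πi · (sum of the residues of f at the poles inside |z| = 2).

The denominator factors as (z - 8)*(z - 6), so the singularities of f are simple poles at z = 8, z = 6.
  |8|² = 64 > 4 = 2², so this pole is outside the contour.
  |6|² = 36 > 4 = 2², so this pole is outside the contour.

No pole lies inside the contour, so f is analytic on and inside C and the integral is 0 (Cauchy's theorem).

Final answer: 0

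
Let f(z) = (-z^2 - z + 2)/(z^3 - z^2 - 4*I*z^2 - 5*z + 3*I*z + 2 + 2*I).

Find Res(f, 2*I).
Write f(z) = P(z)/Q(z) with P(z) = -z^2 - z + 2 and Q(z) = z^3 - z^2 - 4*I*z^2 - 5*z + 3*I*z + 2 + 2*I.
The denominator factors as Q(z) = (z - I)*(z - 1 - I)*(z - 2*I), so z = 2*I is a simple zero of Q and P is analytic there; z = 2*I is therefore a simple pole and
  Res(f, z₀) = P(z₀)/Q'(z₀).

Q'(z) = 3*z^2 - 2*z - 8*I*z - 5 + 3*I, so Q'(2*I) = -1 - I.
P(2*I) = 6 - 2*I.

Res(f, 2*I) = (6 - 2*I)/(-1 - I) = -2 + 4*I

Final answer: -2 + 4*I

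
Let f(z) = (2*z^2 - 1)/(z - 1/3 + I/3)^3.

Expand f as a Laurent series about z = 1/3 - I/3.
Put w = z - (1/3 - I/3), i.e. z = w + 1/3 - I/3. The denominator is w^3, so it suffices to rewrite the numerator in powers of w.

P(z) = 2*z^2 - 1
P(w + 1/3 - I/3) = -1 - 4*I/9 + (4/3 - 4*I/3)*w + 2*w^2

Dividing each term by w^3:
  f = (-1 - 4*I/9)/w^3 + (4/3 - 4*I/3)/w^2 + 2/w

Substituting back w = z - 1/3 + I/3:
  f(z) = (-1 - 4*I/9)/(z - 1/3 + I/3)^3 + (4/3 - 4*I/3)/(z - 1/3 + I/3)^2 + 2/(z - 1/3 + I/3)

The series is finite because the numerator is a polynomial; the negative powers form the principal part, and the coefficient of 1/(z - 1/3 + I/3) gives Res(f, 1/3 - I/3) = 2.

Final answer: (-1 - 4*I/9)/(z - 1/3 + I/3)^3 + (4/3 - 4*I/3)/(z - 1/3 + I/3)^2 + 2/(z - 1/3 + I/3)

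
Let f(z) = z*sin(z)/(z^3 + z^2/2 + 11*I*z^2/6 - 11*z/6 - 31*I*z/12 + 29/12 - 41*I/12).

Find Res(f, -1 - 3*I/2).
Write f(z) = P(z)/Q(z) with P(z) = z*sin(z) and Q(z) = z^3 + z^2/2 + 11*I*z^2/6 - 11*z/6 - 31*I*z/12 + 29/12 - 41*I/12.
The denominator factors as Q(z) = (z + 1 + I)*(z - 3/2 - 2*I/3)*(z + 1 + 3*I/2), so z = -1 - 3*I/2 is a simple zero of Q and P is analytic there; z = -1 - 3*I/2 is therefore a simple pole and
  Res(f, z₀) = P(z₀)/Q'(z₀).

Q'(z) = 3*z^2 + z + 11*I*z/3 - 11/6 - 31*I/12, so Q'(-1 - 3*I/2) = -13/12 + 5*I/4.
P(-1 - 3*I/2) = (1 + 3*I/2)*sin(1 + 3*I/2).

Res(f, -1 - 3*I/2) = ((1 + 3*I/2)*sin(1 + 3*I/2))/(-13/12 + 5*I/4) = (57/197 - 207*I/197)*sin(1 + 3*I/2)

Final answer: (57/197 - 207*I/197)*sin(1 + 3*I/2)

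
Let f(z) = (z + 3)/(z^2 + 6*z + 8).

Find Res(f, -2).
Write f(z) = P(z)/Q(z) with P(z) = z + 3 and Q(z) = z^2 + 6*z + 8.
The denominator factors as Q(z) = (z + 2)*(z + 4), so z = -2 is a simple zero of Q and P is analytic there; z = -2 is therefore a simple pole and
  Res(f, z₀) = P(z₀)/Q'(z₀).

Q'(z) = 2*z + 6, so Q'(-2) = 2.
P(-2) = 1.

Res(f, -2) = (1)/(2) = 1/2

Final answer: 1/2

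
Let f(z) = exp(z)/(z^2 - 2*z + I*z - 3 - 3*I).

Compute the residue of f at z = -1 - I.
(-4/17 + I/17)*exp(-1 - I)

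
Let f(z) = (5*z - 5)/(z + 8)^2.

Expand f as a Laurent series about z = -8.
Put w = z - (-8), i.e. z = w - 8. The denominator is w^2, so it suffices to rewrite the numerator in powers of w.

P(z) = 5*z - 5
P(w - 8) = -45 + 5*w

Dividing each term by w^2:
  f = -45/w^2 + 5/w

Substituting back w = z + 8:
  f(z) = -45/(z + 8)^2 + 5/(z + 8)

The series is finite because the numerator is a polynomial; the negative powers form the principal part, and the coefficient of 1/(z + 8) gives Res(f, -8) = 5.

Final answer: -45/(z + 8)^2 + 5/(z + 8)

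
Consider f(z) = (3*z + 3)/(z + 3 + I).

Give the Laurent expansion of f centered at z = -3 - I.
Put w = z - (-3 - I), i.e. z = w - 3 - I. The denominator is w, so it suffices to rewrite the numerator in powers of w.

P(z) = 3*z + 3
P(w - 3 - I) = -6 - 3*I + 3*w

Dividing each term by w:
  f = (-6 - 3*I)/w + 3

Substituting back w = z + 3 + I:
  f(z) = (-6 - 3*I)/(z + 3 + I) + 3

The series is finite because the numerator is a polynomial; the negative powers form the principal part, and the coefficient of 1/(z + 3 + I) gives Res(f, -3 - I) = -6 - 3*I.

Final answer: (-6 - 3*I)/(z + 3 + I) + 3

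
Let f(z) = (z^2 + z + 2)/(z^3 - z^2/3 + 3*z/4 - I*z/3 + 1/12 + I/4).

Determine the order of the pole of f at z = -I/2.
Factor the denominator:
  z^3 - z^2/3 + 3*z/4 - I*z/3 + 1/12 + I/4 = (z + I/2)^2*(z - 1/3 - I)

The numerator P(z) = z^2 + z + 2 has P(-I/2) = 7/4 - I/2 ≠ 0, so no factor of (z + I/2) cancels.
Near z = -I/2 we can therefore write f(z) = g(z)/(z + I/2)^2 with g analytic at -I/2 and g(-I/2) ≠ 0 (g is the numerator divided by the remaining denominator factors).

Hence z = -I/2 is a pole of order 2.

Final answer: 2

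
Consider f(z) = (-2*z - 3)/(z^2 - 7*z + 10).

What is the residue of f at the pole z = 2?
Write f(z) = P(z)/Q(z) with P(z) = -2*z - 3 and Q(z) = z^2 - 7*z + 10.
The denominator factors as Q(z) = (z - 2)*(z - 5), so z = 2 is a simple zero of Q and P is analytic there; z = 2 is therefore a simple pole and
  Res(f, z₀) = P(z₀)/Q'(z₀).

Q'(z) = 2*z - 7, so Q'(2) = -3.
P(2) = -7.

Res(f, 2) = (-7)/(-3) = 7/3

Final answer: 7/3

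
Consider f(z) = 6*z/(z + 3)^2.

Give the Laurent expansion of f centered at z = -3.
Put w = z - (-3), i.e. z = w - 3. The denominator is w^2, so it suffices to rewrite the numerator in powers of w.

P(z) = 6*z
P(w - 3) = -18 + 6*w

Dividing each term by w^2:
  f = -18/w^2 + 6/w

Substituting back w = z + 3:
  f(z) = -18/(z + 3)^2 + 6/(z + 3)

The series is finite because the numerator is a polynomial; the negative powers form the principal part, and the coefficient of 1/(z + 3) gives Res(f, -3) = 6.

Final answer: -18/(z + 3)^2 + 6/(z + 3)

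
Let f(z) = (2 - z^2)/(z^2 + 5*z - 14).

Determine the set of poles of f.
{-7, 2}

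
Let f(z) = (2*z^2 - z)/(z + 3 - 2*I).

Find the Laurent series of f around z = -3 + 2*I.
(13 - 26*I)/(z + 3 - 2*I) - 13 + 8*I + 2*(z + 3 - 2*I)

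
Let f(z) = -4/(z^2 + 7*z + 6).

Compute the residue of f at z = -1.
-4/5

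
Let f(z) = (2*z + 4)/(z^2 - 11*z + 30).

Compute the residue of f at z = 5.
Write f(z) = P(z)/Q(z) with P(z) = 2*z + 4 and Q(z) = z^2 - 11*z + 30.
The denominator factors as Q(z) = (z - 5)*(z - 6), so z = 5 is a simple zero of Q and P is analytic there; z = 5 is therefore a simple pole and
  Res(f, z₀) = P(z₀)/Q'(z₀).

Q'(z) = 2*z - 11, so Q'(5) = -1.
P(5) = 14.

Res(f, 5) = (14)/(-1) = -14

Final answer: -14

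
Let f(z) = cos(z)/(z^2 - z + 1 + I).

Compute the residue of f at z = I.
Write f(z) = P(z)/Q(z) with P(z) = cos(z) and Q(z) = z^2 - z + 1 + I.
The denominator factors as Q(z) = (z - I)*(z - 1 + I), so z = I is a simple zero of Q and P is analytic there; z = I is therefore a simple pole and
  Res(f, z₀) = P(z₀)/Q'(z₀).

Q'(z) = 2*z - 1, so Q'(I) = -1 + 2*I.
P(I) = cosh(1).

Res(f, I) = (cosh(1))/(-1 + 2*I) = (-1/5 - 2*I/5)*cosh(1)

Final answer: (-1/5 - 2*I/5)*cosh(1)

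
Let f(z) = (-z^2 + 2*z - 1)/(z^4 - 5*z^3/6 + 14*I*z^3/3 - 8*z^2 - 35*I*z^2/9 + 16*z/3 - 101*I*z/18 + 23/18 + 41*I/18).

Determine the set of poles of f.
The singularities of f are the zeros of the denominator. Factoring,
  z^4 - 5*z^3/6 + 14*I*z^3/3 - 8*z^2 - 35*I*z^2/9 + 16*z/3 - 101*I*z/18 + 23/18 + 41*I/18 = (z - 1 + 2*I/3)*(z + I)*(z - 1/3 + I)*(z + 1/2 + 2*I)
so the candidates are z = 1 - 2*I/3, z = -I, z = 1/3 - I, z = -1/2 - 2*I.

Check the numerator P(z) = -z^2 + 2*z - 1 at each one:
  P(1 - 2*I/3) = 4/9 ≠ 0, so z = 1 - 2*I/3 is a (simple) pole.
  P(-I) = -2*I ≠ 0, so z = -I is a (simple) pole.
  P(1/3 - I) = 5/9 - 4*I/3 ≠ 0, so z = 1/3 - I is a (simple) pole.
  P(-1/2 - 2*I) = 7/4 - 6*I ≠ 0, so z = -1/2 - 2*I is a (simple) pole.

Poles of f: {-1/2 - 2*I, -I, 1/3 - I, 1 - 2*I/3}

Final answer: {-1/2 - 2*I, -I, 1/3 - I, 1 - 2*I/3}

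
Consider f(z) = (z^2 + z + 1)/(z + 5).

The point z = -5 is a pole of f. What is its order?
1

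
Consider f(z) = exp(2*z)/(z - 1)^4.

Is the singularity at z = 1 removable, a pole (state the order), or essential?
pole of order 4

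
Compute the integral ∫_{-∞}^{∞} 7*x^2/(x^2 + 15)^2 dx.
7*sqrt(15)*pi/30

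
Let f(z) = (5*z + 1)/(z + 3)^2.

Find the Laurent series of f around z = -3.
Put w = z - (-3), i.e. z = w - 3. The denominator is w^2, so it suffices to rewrite the numerator in powers of w.

P(z) = 5*z + 1
P(w - 3) = -14 + 5*w

Dividing each term by w^2:
  f = -14/w^2 + 5/w

Substituting back w = z + 3:
  f(z) = -14/(z + 3)^2 + 5/(z + 3)

The series is finite because the numerator is a polynomial; the negative powers form the principal part, and the coefficient of 1/(z + 3) gives Res(f, -3) = 5.

Final answer: -14/(z + 3)^2 + 5/(z + 3)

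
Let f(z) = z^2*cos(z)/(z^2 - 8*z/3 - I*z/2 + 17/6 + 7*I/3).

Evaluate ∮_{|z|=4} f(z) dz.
By the residue theorem, ∮_C f(z) dz = 2πi · (sum of the residues of f at the poles inside |z| = 4).

The denominator factors as (z - 2 + I)*(z - 2/3 - 3*I/2), so the singularities of f are simple poles at z = 2 - I, z = 2/3 + 3*I/2.
  |2 - I|² = 5 < 16 = 4², so this pole is inside the contour.
  |2/3 + 3*I/2|² = 97/36 < 16 = 4², so this pole is inside the contour.

With P(z) = z^2*cos(z) and Q(z) = z^2 - 8*z/3 - I*z/2 + 17/6 + 7*I/3, each pole is simple, so Res(f, z₀) = P(z₀)/Q'(z₀) with Q'(z) = 2*z - 8/3 - I/2.
  Res(f, 2 - I) = P(2 - I)/Q'(2 - I) = ((3 - 4*I)*cos(2 - I))/(4/3 - 5*I/2) = (504/289 + 78*I/289)*cos(2 - I)
  Res(f, 2/3 + 3*I/2) = P(2/3 + 3*I/2)/Q'(2/3 + 3*I/2) = ((-65/36 + 2*I)*cos(2/3 + 3*I/2))/(-4/3 + 5*I/2) = (800/867 + 133*I/578)*cos(2/3 + 3*I/2)

Sum of residues inside C: (800/867 + 133*I/578)*cos(2/3 + 3*I/2) + (504/289 + 78*I/289)*cos(2 - I)
∮_C f(z) dz = 2πi · ((800/867 + 133*I/578)*cos(2/3 + 3*I/2) + (504/289 + 78*I/289)*cos(2 - I)) = pi*(-156/289 + 1008*I/289)*cos(2 - I) + pi*(-133/289 + 1600*I/867)*cos(2/3 + 3*I/2)

Final answer: pi*(-156/289 + 1008*I/289)*cos(2 - I) + pi*(-133/289 + 1600*I/867)*cos(2/3 + 3*I/2)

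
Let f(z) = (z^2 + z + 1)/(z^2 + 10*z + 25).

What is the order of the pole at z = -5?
2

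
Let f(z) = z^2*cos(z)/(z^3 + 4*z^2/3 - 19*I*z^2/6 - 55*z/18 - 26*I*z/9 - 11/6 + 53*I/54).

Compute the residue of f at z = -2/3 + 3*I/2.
Write f(z) = P(z)/Q(z) with P(z) = z^2*cos(z) and Q(z) = z^3 + 4*z^2/3 - 19*I*z^2/6 - 55*z/18 - 26*I*z/9 - 11/6 + 53*I/54.
The denominator factors as Q(z) = (z + 2/3 - 3*I/2)*(z - 1/3 - I)*(z + 1 - 2*I/3), so z = -2/3 + 3*I/2 is a simple zero of Q and P is analytic there; z = -2/3 + 3*I/2 is therefore a simple pole and
  Res(f, z₀) = P(z₀)/Q'(z₀).

Q'(z) = 3*z^2 + 8*z/3 - 19*I*z/3 - 55/18 - 26*I/9, so Q'(-2/3 + 3*I/2) = -3/4 - 2*I/3.
P(-2/3 + 3*I/2) = (-65/36 - 2*I)*cos(2/3 - 3*I/2).

Res(f, -2/3 + 3*I/2) = ((-65/36 - 2*I)*cos(2/3 - 3*I/2))/(-3/4 - 2*I/3) = (387/145 + 128*I/435)*cos(2/3 - 3*I/2)

Final answer: (387/145 + 128*I/435)*cos(2/3 - 3*I/2)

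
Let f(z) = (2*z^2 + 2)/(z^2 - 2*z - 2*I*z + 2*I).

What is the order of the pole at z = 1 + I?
Factor the denominator:
  z^2 - 2*z - 2*I*z + 2*I = (z - 1 - I)^2

The numerator P(z) = 2*z^2 + 2 has P(1 + I) = 2 + 4*I ≠ 0, so no factor of (z - 1 - I) cancels.
Near z = 1 + I we can therefore write f(z) = g(z)/(z - 1 - I)^2 with g analytic at 1 + I and g(1 + I) ≠ 0 (g is just the numerator).

Hence z = 1 + I is a pole of order 2.

Final answer: 2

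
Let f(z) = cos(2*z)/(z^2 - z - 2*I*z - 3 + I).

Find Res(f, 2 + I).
Write f(z) = P(z)/Q(z) with P(z) = cos(2*z) and Q(z) = z^2 - z - 2*I*z - 3 + I.
The denominator factors as Q(z) = (z - 2 - I)*(z + 1 - I), so z = 2 + I is a simple zero of Q and P is analytic there; z = 2 + I is therefore a simple pole and
  Res(f, z₀) = P(z₀)/Q'(z₀).

Q'(z) = 2*z - 1 - 2*I, so Q'(2 + I) = 3.
P(2 + I) = cos(4 + 2*I).

Res(f, 2 + I) = (cos(4 + 2*I))/(3) = cos(4 + 2*I)/3

Final answer: cos(4 + 2*I)/3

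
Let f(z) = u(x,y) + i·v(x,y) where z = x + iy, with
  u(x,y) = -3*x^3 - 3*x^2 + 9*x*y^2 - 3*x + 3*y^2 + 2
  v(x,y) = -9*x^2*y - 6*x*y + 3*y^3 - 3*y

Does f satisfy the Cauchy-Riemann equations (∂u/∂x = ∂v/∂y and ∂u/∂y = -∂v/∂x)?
∂u/∂x = -9*x^2 - 6*x + 9*y^2 - 3
∂v/∂y = -9*x^2 - 6*x + 9*y^2 - 3
∂u/∂y = 18*x*y + 6*y
∂v/∂x = -18*x*y - 6*y
∂u/∂x = ∂v/∂y and ∂u/∂y = -∂v/∂x hold identically; f is analytic.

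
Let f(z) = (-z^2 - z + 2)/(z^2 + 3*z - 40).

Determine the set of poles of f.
The singularities of f are the zeros of the denominator. Factoring,
  z^2 + 3*z - 40 = (z + 8)*(z - 5)
so the candidates are z = -8, z = 5.

Check the numerator P(z) = -z^2 - z + 2 at each one:
  P(-8) = -54 ≠ 0, so z = -8 is a (simple) pole.
  P(5) = -28 ≠ 0, so z = 5 is a (simple) pole.

Poles of f: {-8, 5}

Final answer: {-8, 5}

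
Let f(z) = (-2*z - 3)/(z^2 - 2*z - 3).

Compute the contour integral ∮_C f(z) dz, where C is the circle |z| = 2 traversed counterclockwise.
By the residue theorem, ∮_C f(z) dz = 2πi · (sum of the residues of f at the poles inside |z| = 2).

The denominator factors as (z + 1)*(z - 3), so the singularities of f are simple poles at z = -1, z = 3.
  |-1|² = 1 < 4 = 2², so this pole is inside the contour.
  |3|² = 9 > 4 = 2², so this pole is outside the contour.

With P(z) = -2*z - 3 and Q(z) = z^2 - 2*z - 3, each pole is simple, so Res(f, z₀) = P(z₀)/Q'(z₀) with Q'(z) = 2*z - 2.
  Res(f, -1) = P(-1)/Q'(-1) = (-1)/(-4) = 1/4

∮_C f(z) dz = 2πi · (1/4) = I*pi/2

Final answer: I*pi/2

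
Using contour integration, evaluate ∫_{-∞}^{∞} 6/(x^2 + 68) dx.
3*sqrt(17)*pi/17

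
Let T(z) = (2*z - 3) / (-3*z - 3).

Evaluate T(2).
-1/9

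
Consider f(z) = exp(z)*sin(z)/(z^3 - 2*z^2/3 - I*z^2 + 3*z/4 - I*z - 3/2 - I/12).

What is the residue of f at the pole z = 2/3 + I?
Write f(z) = P(z)/Q(z) with P(z) = exp(z)*sin(z) and Q(z) = z^3 - 2*z^2/3 - I*z^2 + 3*z/4 - I*z - 3/2 - I/12.
The denominator factors as Q(z) = (z + 1/2 + I)*(z - 1/2 - I)*(z - 2/3 - I), so z = 2/3 + I is a simple zero of Q and P is analytic there; z = 2/3 + I is therefore a simple pole and
  Res(f, z₀) = P(z₀)/Q'(z₀).

Q'(z) = 3*z^2 - 4*z/3 - 2*I*z + 3/4 - I, so Q'(2/3 + I) = 7/36 + I/3.
P(2/3 + I) = exp(2/3 + I)*sin(2/3 + I).

Res(f, 2/3 + I) = (exp(2/3 + I)*sin(2/3 + I))/(7/36 + I/3) = (252/193 - 432*I/193)*exp(2/3 + I)*sin(2/3 + I)

Final answer: (252/193 - 432*I/193)*exp(2/3 + I)*sin(2/3 + I)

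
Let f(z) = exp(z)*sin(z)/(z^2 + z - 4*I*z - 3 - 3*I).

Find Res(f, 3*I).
Write f(z) = P(z)/Q(z) with P(z) = exp(z)*sin(z) and Q(z) = z^2 + z - 4*I*z - 3 - 3*I.
The denominator factors as Q(z) = (z - 3*I)*(z + 1 - I), so z = 3*I is a simple zero of Q and P is analytic there; z = 3*I is therefore a simple pole and
  Res(f, z₀) = P(z₀)/Q'(z₀).

Q'(z) = 2*z + 1 - 4*I, so Q'(3*I) = 1 + 2*I.
P(3*I) = I*exp(3*I)*sinh(3).

Res(f, 3*I) = (I*exp(3*I)*sinh(3))/(1 + 2*I) = (2/5 + I/5)*exp(3*I)*sinh(3)

Final answer: (2/5 + I/5)*exp(3*I)*sinh(3)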